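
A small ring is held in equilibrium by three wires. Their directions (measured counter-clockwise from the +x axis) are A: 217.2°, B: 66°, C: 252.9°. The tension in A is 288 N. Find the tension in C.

T_C ≈ 1150 N

Resolve: ΣF_x = 288 cos 217.2° + T_B cos 66° + T_C cos 252.9° = 0.
        ΣF_y = 288 sin 217.2° + T_B sin 66° + T_C sin 252.9° = 0.
The known terms sum to (-229.4, -174.1) N, so 0.4067 T_B − 0.2940 T_C = 229.4 and 0.9135 T_B − 0.9558 T_C = 174.1.
Solving simultaneously: T_B = 1399 N, T_C = 1155 N.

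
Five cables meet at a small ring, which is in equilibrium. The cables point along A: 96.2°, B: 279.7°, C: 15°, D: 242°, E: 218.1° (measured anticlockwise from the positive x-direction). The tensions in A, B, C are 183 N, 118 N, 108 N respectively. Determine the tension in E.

T_E ≈ 119 N

Resolve: ΣF_x = 183 cos 96.2° + 118 cos 279.7° + 108 cos 15° + T_D cos 242° + T_E cos 218.1° = 0.
        ΣF_y = 183 sin 96.2° + 118 sin 279.7° + 108 sin 15° + T_D sin 242° + T_E sin 218.1° = 0.
The known terms sum to (104.4, 93.57) N, so -0.4695 T_D − 0.7869 T_E = -104.4 and -0.8829 T_D − 0.6170 T_E = -93.57.
Solving simultaneously: T_D = 22.69 N, T_E = 119.2 N.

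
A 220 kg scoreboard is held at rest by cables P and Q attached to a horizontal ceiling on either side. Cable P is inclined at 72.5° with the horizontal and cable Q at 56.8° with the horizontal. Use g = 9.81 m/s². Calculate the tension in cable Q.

Weight W = 220 × 9.81 = 2158 N acts straight down.
Horizontal: T_P cos 72.5° = T_Q cos 56.8°  →  T_P = 1.821 T_Q.
Vertical: T_P sin 72.5° + T_Q sin 56.8° = 2158.
Substituting the horizontal relation into the vertical equation gives 2.573 T_Q = 2158, so T_Q = 838.7 N.

T_Q ≈ 839 N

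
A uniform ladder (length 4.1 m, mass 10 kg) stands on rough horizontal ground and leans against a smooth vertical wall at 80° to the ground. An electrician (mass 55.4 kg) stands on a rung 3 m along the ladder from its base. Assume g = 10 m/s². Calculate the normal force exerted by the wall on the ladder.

Torques about the foot: N_wall · 4.1 sin 80° = 10×10×2.05 cos 80° + 55.4×10×3 cos 80° → N_wall = 80.293 N.

N_wall ≈ 80.3 N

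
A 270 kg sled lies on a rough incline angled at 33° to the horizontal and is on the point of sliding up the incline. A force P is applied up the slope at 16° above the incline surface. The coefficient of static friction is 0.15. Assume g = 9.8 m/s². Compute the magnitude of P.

On the verge of sliding up the incline, friction equals μN and acts down the slope.
Perpendicular: N + P sin 16° = W cos 33° = 2219 N.
Along incline: P cos 16° = W sin 33° + μN  with W sin 33° = 1441 N.
Solving the pair for P and N: P = 1769 N, N = 1731 N (and f = μN = 259.7 N).

P ≈ 1770 N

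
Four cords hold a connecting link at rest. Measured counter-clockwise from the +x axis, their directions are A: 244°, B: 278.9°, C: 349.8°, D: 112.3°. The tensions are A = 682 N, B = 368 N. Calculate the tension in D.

T_D ≈ 1190 N

Resolve: ΣF_x = 682 cos 244° + 368 cos 278.9° + T_C cos 349.8° + T_D cos 112.3° = 0.
        ΣF_y = 682 sin 244° + 368 sin 278.9° + T_C sin 349.8° + T_D sin 112.3° = 0.
The known terms sum to (-242, -976.5) N, so 0.9842 T_C − 0.3795 T_D = 242 and -0.1771 T_C + 0.9252 T_D = 976.5.
Solving simultaneously: T_C = 704.9 N, T_D = 1190 N.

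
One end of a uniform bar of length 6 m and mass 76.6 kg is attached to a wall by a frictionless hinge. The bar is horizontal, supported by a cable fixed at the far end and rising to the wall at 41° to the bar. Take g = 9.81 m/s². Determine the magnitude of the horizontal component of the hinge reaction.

Take torques about the hinge: T sin 41° · 6 = 76.6×9.81×3 = 2254.3 N·m.
So T = 2254.3 / (0.6561 × 6) = 572.7 N.
ΣF_x = 0: H_x = T cos 41° = 432.22 N.

H_x ≈ 432 N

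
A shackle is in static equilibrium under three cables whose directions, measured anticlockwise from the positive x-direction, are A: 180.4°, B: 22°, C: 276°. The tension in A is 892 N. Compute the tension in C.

Resolve: ΣF_x = 892 cos 180.4° + T_B cos 22° + T_C cos 276° = 0.
        ΣF_y = 892 sin 180.4° + T_B sin 22° + T_C sin 276° = 0.
The known terms sum to (-892, -6.227) N, so 0.9272 T_B + 0.1045 T_C = 892 and 0.3746 T_B − 0.9945 T_C = 6.227.
Solving simultaneously: T_B = 923.5 N, T_C = 341.6 N.

T_C ≈ 342 N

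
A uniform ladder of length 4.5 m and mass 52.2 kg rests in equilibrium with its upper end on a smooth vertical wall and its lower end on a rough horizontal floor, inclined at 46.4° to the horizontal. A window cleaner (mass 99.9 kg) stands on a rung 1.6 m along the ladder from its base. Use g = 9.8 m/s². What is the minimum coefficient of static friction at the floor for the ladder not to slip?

ΣF_y = 0: N_floor = 52.2×9.8 + 99.9×9.8 = 1490.6 N.
Torques about the foot: N_wall · 4.5 sin 46.4° = 52.2×9.8×2.25 cos 46.4° + 99.9×9.8×1.6 cos 46.4° → N_wall = 575.06 N.
ΣF_x = 0: f_floor = N_wall = 575.06 N.
μ_min = f_floor / N_floor = 575.06 / 1490.6 = 0.3858.

μ_min ≈ 0.386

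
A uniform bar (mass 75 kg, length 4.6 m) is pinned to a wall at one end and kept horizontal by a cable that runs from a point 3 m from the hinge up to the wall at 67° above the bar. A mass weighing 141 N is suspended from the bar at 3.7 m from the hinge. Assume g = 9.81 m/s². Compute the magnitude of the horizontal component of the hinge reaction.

H_x ≈ 313 N

Take torques about the hinge: T sin 67° · 3 = 75×9.81×2.3 + 141×3.7 = 2213.9 N·m.
So T = 2213.9 / (0.9205 × 3) = 801.71 N.
ΣF_x = 0: H_x = T cos 67° = 313.25 N.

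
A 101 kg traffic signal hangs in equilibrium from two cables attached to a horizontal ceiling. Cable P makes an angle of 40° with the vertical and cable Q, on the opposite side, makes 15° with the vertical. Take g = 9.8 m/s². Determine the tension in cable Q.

T_Q ≈ 777 N

Angles from the horizontal: cable P is 90° − 40° = 50°, cable Q is 90° − 15° = 75°.
Weight W = 101 × 9.8 = 989.8 N acts straight down.
Horizontal: T_P cos 50° = T_Q cos 75°  →  T_P = 0.4027 T_Q.
Vertical: T_P sin 50° + T_Q sin 75° = 989.8.
Substituting the horizontal relation into the vertical equation gives 1.274 T_Q = 989.8, so T_Q = 776.7 N.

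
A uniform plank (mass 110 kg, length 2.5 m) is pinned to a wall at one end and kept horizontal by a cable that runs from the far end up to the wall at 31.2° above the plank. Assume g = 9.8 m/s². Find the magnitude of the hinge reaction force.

|H| ≈ 1040 N

Take torques about the hinge: T sin 31.2° · 2.5 = 110×9.8×1.25 = 1347.5 N·m.
So T = 1347.5 / (0.5180 × 2.5) = 1040.5 N.
ΣF_x = 0: H_x = T cos 31.2° = 889.99 N.
ΣF_y = 0: H_y = (110×9.8) − T sin 31.2° = 1078 − 539 = 539 N.
|H| = √(H_x² + H_y²) = √((889.99)² + (539)²) = 1040.5 N.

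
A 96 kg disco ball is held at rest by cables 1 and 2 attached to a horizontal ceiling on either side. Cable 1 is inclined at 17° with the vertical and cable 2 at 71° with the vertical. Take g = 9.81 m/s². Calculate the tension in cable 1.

Angles from the horizontal: cable 1 is 90° − 17° = 73°, cable 2 is 90° − 71° = 19°.
Weight W = 96 × 9.81 = 941.8 N acts straight down.
Horizontal: T_1 cos 73° = T_2 cos 19°  →  T_2 = 0.3092 T_1.
Vertical: T_1 sin 73° + T_2 sin 19° = 941.8.
Substituting the horizontal relation into the vertical equation gives 1.057 T_1 = 941.8, so T_1 = 891 N.

T_1 ≈ 891 N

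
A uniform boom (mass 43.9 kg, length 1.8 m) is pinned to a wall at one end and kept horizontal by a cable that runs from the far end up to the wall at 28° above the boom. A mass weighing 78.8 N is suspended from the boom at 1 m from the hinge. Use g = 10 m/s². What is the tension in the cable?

Take torques about the hinge: T sin 28° · 1.8 = 43.9×10×0.9 + 78.8×1 = 473.9 N·m.
So T = 473.9 / (0.4695 × 1.8) = 560.8 N.

T ≈ 561 N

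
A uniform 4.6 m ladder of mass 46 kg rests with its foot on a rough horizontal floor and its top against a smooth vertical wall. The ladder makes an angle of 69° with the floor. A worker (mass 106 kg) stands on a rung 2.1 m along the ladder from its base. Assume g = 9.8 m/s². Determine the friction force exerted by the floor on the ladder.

Torques about the foot: N_wall · 4.6 sin 69° = 46×9.8×2.3 cos 69° + 106×9.8×2.1 cos 69° → N_wall = 268.56 N.
ΣF_x = 0: f_floor = N_wall = 268.56 N.

f ≈ 269 N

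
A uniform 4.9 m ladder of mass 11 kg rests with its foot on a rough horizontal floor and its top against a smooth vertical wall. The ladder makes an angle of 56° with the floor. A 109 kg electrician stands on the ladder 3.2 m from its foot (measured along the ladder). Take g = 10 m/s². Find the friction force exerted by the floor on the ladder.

Torques about the foot: N_wall · 4.9 sin 56° = 11×10×2.45 cos 56° + 109×10×3.2 cos 56° → N_wall = 517.24 N.
ΣF_x = 0: f_floor = N_wall = 517.24 N.

f ≈ 517 N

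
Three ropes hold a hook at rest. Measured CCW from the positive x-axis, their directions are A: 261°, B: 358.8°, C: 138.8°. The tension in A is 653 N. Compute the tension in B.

Resolve: ΣF_x = 653 cos 261° + T_B cos 358.8° + T_C cos 138.8° = 0.
        ΣF_y = 653 sin 261° + T_B sin 358.8° + T_C sin 138.8° = 0.
The known terms sum to (-102.2, -645) N, so 0.9998 T_B − 0.7524 T_C = 102.2 and -0.0209 T_B + 0.6587 T_C = 645.
Solving simultaneously: T_B = 859.6 N, T_C = 1006 N.

T_B ≈ 860 N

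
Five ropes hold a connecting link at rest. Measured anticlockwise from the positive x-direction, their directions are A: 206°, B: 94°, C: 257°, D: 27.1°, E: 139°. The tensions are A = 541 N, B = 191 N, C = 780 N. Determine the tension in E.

T_E ≈ 442 N

Resolve: ΣF_x = 541 cos 206° + 191 cos 94° + 780 cos 257° + T_D cos 27.1° + T_E cos 139° = 0.
        ΣF_y = 541 sin 206° + 191 sin 94° + 780 sin 257° + T_D sin 27.1° + T_E sin 139° = 0.
The known terms sum to (-675, -806.6) N, so 0.8902 T_D − 0.7547 T_E = 675 and 0.4555 T_D + 0.6561 T_E = 806.6.
Solving simultaneously: T_D = 1133 N, T_E = 442.5 N.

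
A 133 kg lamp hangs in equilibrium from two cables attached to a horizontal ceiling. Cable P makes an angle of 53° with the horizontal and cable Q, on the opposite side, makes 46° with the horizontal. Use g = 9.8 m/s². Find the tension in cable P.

T_P ≈ 917 N

Weight W = 133 × 9.8 = 1303 N acts straight down.
Horizontal: T_P cos 53° = T_Q cos 46°  →  T_Q = 0.8663 T_P.
Vertical: T_P sin 53° + T_Q sin 46° = 1303.
Substituting the horizontal relation into the vertical equation gives 1.422 T_P = 1303, so T_P = 916.7 N.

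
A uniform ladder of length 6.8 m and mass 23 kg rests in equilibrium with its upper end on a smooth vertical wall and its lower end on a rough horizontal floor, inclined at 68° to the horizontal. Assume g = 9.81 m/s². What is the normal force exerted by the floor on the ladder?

ΣF_y = 0: N_floor = 23×9.81 = 225.63 N.

N_floor ≈ 226 N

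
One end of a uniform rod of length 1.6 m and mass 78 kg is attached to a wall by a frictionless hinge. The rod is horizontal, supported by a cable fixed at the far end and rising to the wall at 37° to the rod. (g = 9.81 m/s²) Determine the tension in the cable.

T ≈ 636 N

Take torques about the hinge: T sin 37° · 1.6 = 78×9.81×0.8 = 612.14 N·m.
So T = 612.14 / (0.6018 × 1.6) = 635.73 N.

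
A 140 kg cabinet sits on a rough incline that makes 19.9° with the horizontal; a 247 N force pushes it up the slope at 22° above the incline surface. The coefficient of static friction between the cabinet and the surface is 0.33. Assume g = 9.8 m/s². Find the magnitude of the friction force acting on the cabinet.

f ≈ 238 N

Axes along / perpendicular to the incline. W sin 19.9° = 467 N down-slope; W cos 19.9° = 1290 N into the surface.
Perpendicular: N = W cos 19.9° − P sin 22° = 1290 − 92.53 = 1198 N.
Along incline: P cos 22° + f = W sin 19.9° (friction acts up-slope) → f = 467 − 229 = 238 N.
|f| = 238 N ≤ μN = 395.2 N, so the cabinet is indeed static.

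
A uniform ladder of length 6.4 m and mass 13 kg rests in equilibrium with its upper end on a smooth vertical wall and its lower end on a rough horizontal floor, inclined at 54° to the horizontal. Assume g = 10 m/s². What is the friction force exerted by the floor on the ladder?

f ≈ 47.2 N

Torques about the foot: N_wall · 6.4 sin 54° = 13×10×3.2 cos 54° → N_wall = 47.225 N.
ΣF_x = 0: f_floor = N_wall = 47.225 N.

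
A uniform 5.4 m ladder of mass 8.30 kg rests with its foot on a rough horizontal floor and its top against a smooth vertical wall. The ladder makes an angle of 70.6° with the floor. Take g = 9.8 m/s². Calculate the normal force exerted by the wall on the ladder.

N_wall ≈ 14.3 N

Torques about the foot: N_wall · 5.4 sin 70.6° = 8.30×9.8×2.7 cos 70.6° → N_wall = 14.322 N.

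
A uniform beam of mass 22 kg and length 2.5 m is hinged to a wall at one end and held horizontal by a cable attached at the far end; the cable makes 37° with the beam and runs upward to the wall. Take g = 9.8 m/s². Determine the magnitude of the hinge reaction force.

Take torques about the hinge: T sin 37° · 2.5 = 22×9.8×1.25 = 269.5 N·m.
So T = 269.5 / (0.6018 × 2.5) = 179.12 N.
ΣF_x = 0: H_x = T cos 37° = 143.06 N.
ΣF_y = 0: H_y = (22×9.8) − T sin 37° = 215.6 − 107.8 = 107.8 N.
|H| = √(H_x² + H_y²) = √((143.06)² + (107.8)²) = 179.12 N.

|H| ≈ 179 N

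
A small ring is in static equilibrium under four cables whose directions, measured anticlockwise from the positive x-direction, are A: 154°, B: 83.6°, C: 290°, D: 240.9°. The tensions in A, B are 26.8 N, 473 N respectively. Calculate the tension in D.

T_D ≈ 254 N

Resolve: ΣF_x = 26.8 cos 154° + 473 cos 83.6° + T_C cos 290° + T_D cos 240.9° = 0.
        ΣF_y = 26.8 sin 154° + 473 sin 83.6° + T_C sin 290° + T_D sin 240.9° = 0.
The known terms sum to (28.64, 481.8) N, so 0.3420 T_C − 0.4863 T_D = -28.64 and -0.9397 T_C − 0.8738 T_D = -481.8.
Solving simultaneously: T_C = 276.9 N, T_D = 253.6 N.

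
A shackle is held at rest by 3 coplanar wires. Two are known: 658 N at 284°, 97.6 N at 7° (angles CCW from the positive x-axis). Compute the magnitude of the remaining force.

Sum the known components: ΣF_x = 256.1 N, ΣF_y = -626.6 N.
For equilibrium the remaining force must supply (−ΣF_x, −ΣF_y) = (-256.1, 626.6) N.
Magnitude = √((-256.1)² + (626.6)²) = 676.9 N; direction = atan2(626.6, -256.1) = 112.2°.

F ≈ 677 N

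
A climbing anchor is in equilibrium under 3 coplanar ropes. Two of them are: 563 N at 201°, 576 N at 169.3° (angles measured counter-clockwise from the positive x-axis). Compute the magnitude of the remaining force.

F ≈ 1100 N

Sum the known components: ΣF_x = -1092 N, ΣF_y = -94.82 N.
For equilibrium the remaining force must supply (−ΣF_x, −ΣF_y) = (1092, 94.82) N.
Magnitude = √((1092)² + (94.82)²) = 1096 N; direction = atan2(94.82, 1092) = 5.0°.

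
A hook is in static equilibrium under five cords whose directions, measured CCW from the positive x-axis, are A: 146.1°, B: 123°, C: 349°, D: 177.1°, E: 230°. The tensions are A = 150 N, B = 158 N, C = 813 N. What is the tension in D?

Resolve: ΣF_x = 150 cos 146.1° + 158 cos 123° + 813 cos 349° + T_D cos 177.1° + T_E cos 230° = 0.
        ΣF_y = 150 sin 146.1° + 158 sin 123° + 813 sin 349° + T_D sin 177.1° + T_E sin 230° = 0.
The known terms sum to (587.5, 61.04) N, so -0.9987 T_D − 0.6428 T_E = -587.5 and 0.0506 T_D − 0.7660 T_E = -61.04.
Solving simultaneously: T_D = 515.1 N, T_E = 113.7 N.

T_D ≈ 515 N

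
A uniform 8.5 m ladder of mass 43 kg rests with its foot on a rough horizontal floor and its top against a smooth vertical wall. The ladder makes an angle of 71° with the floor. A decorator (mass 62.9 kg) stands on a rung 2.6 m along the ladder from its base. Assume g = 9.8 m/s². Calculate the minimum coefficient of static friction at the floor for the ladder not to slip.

μ_min ≈ 0.132

ΣF_y = 0: N_floor = 43×9.8 + 62.9×9.8 = 1037.8 N.
Torques about the foot: N_wall · 8.5 sin 71° = 43×9.8×4.25 cos 71° + 62.9×9.8×2.6 cos 71° → N_wall = 137.47 N.
ΣF_x = 0: f_floor = N_wall = 137.47 N.
μ_min = f_floor / N_floor = 137.47 / 1037.8 = 0.1325.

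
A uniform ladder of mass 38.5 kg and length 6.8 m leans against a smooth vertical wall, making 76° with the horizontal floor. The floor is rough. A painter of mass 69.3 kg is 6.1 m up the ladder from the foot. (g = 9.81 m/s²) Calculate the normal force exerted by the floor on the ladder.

N_floor ≈ 1060 N

ΣF_y = 0: N_floor = 38.5×9.81 + 69.3×9.81 = 1057.5 N.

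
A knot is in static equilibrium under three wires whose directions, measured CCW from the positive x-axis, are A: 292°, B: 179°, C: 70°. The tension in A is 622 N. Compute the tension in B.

T_B ≈ 440 N

Resolve: ΣF_x = 622 cos 292° + T_B cos 179° + T_C cos 70° = 0.
        ΣF_y = 622 sin 292° + T_B sin 179° + T_C sin 70° = 0.
The known terms sum to (233, -576.7) N, so -0.9998 T_B + 0.3420 T_C = -233 and 0.0175 T_B + 0.9397 T_C = 576.7.
Solving simultaneously: T_B = 440.2 N, T_C = 605.5 N.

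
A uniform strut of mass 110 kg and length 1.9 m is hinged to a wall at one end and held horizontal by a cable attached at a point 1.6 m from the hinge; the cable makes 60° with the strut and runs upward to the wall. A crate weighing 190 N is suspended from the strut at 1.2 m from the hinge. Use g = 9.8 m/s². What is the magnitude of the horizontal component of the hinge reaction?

H_x ≈ 452 N

Take torques about the hinge: T sin 60° · 1.6 = 110×9.8×0.95 + 190×1.2 = 1252.1 N·m.
So T = 1252.1 / (0.8660 × 1.6) = 903.63 N.
ΣF_x = 0: H_x = T cos 60° = 451.81 N.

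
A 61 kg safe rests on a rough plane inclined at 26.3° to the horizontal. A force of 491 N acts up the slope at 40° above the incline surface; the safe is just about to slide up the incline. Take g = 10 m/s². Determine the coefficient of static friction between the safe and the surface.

μ ≈ 0.458

On the verge of sliding up the incline, friction is at its maximum μN and acts down the slope.
Perpendicular to incline: N = W cos 26.3° − P sin 40° = 546.9 − 315.6 = 231.2 N.
Along incline: P cos 40° − μN = W sin 26.3° → μ = −(W sin 26.3° − P cos 40°) / N = 0.4578.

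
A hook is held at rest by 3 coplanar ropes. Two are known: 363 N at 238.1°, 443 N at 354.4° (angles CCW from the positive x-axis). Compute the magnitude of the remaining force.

F ≈ 431 N

Sum the known components: ΣF_x = 249.1 N, ΣF_y = -351.4 N.
For equilibrium the remaining force must supply (−ΣF_x, −ΣF_y) = (-249.1, 351.4) N.
Magnitude = √((-249.1)² + (351.4)²) = 430.7 N; direction = atan2(351.4, -249.1) = 125.3°.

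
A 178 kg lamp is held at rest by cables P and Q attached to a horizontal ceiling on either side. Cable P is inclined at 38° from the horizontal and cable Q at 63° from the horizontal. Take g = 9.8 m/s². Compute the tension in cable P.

Weight W = 178 × 9.8 = 1744 N acts straight down.
Horizontal: T_P cos 38° = T_Q cos 63°  →  T_Q = 1.736 T_P.
Vertical: T_P sin 38° + T_Q sin 63° = 1744.
Substituting the horizontal relation into the vertical equation gives 2.162 T_P = 1744, so T_P = 806.8 N.

T_P ≈ 807 N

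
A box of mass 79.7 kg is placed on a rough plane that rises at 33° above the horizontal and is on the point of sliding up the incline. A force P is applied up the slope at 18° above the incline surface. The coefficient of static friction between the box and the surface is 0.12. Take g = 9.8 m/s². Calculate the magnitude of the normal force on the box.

N ≈ 497 N

On the verge of sliding up the incline, friction equals μN and acts down the slope.
Perpendicular: N + P sin 18° = W cos 33° = 655.1 N.
Along incline: P cos 18° = W sin 33° + μN  with W sin 33° = 425.4 N.
Solving the pair for P and N: P = 510.1 N, N = 497.4 N (and f = μN = 59.69 N).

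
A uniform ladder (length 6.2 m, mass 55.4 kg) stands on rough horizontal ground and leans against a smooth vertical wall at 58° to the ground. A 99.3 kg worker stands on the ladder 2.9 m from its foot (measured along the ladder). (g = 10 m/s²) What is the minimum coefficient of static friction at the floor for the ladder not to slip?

μ_min ≈ 0.299

ΣF_y = 0: N_floor = 55.4×10 + 99.3×10 = 1547 N.
Torques about the foot: N_wall · 6.2 sin 58° = 55.4×10×3.1 cos 58° + 99.3×10×2.9 cos 58° → N_wall = 463.32 N.
ΣF_x = 0: f_floor = N_wall = 463.32 N.
μ_min = f_floor / N_floor = 463.32 / 1547 = 0.2995.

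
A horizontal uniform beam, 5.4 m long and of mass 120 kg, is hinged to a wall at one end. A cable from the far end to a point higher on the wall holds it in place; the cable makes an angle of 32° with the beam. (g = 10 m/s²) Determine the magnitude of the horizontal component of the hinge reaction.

H_x ≈ 960 N

Take torques about the hinge: T sin 32° · 5.4 = 120×10×2.7 = 3240 N·m.
So T = 3240 / (0.5299 × 5.4) = 1132.2 N.
ΣF_x = 0: H_x = T cos 32° = 960.2 N.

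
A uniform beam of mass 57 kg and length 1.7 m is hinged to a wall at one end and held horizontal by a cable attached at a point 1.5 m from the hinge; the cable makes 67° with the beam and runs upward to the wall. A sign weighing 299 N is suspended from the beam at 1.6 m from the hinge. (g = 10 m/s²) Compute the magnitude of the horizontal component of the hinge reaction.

H_x ≈ 272 N

Take torques about the hinge: T sin 67° · 1.5 = 57×10×0.85 + 299×1.6 = 962.9 N·m.
So T = 962.9 / (0.9205 × 1.5) = 697.37 N.
ΣF_x = 0: H_x = T cos 67° = 272.48 N.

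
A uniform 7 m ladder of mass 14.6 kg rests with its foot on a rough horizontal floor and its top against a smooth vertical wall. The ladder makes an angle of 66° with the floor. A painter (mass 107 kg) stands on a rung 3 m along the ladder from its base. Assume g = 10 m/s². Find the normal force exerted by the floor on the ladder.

ΣF_y = 0: N_floor = 14.6×10 + 107×10 = 1216 N.

N_floor ≈ 1220 N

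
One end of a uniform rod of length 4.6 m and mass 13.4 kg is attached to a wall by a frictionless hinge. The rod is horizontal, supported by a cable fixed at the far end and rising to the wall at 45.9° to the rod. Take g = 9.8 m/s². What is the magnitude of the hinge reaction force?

|H| ≈ 91.4 N

Take torques about the hinge: T sin 45.9° · 4.6 = 13.4×9.8×2.3 = 302.04 N·m.
So T = 302.04 / (0.7181 × 4.6) = 91.432 N.
ΣF_x = 0: H_x = T cos 45.9° = 63.629 N.
ΣF_y = 0: H_y = (13.4×9.8) − T sin 45.9° = 131.32 − 65.66 = 65.66 N.
|H| = √(H_x² + H_y²) = √((63.629)² + (65.66)²) = 91.432 N.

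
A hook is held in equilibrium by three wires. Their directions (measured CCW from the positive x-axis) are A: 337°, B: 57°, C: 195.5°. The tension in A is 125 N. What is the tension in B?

T_B ≈ 117 N

Resolve: ΣF_x = 125 cos 337° + T_B cos 57° + T_C cos 195.5° = 0.
        ΣF_y = 125 sin 337° + T_B sin 57° + T_C sin 195.5° = 0.
The known terms sum to (115.1, -48.84) N, so 0.5446 T_B − 0.9636 T_C = -115.1 and 0.8387 T_B − 0.2672 T_C = 48.84.
Solving simultaneously: T_B = 117.4 N, T_C = 185.8 N.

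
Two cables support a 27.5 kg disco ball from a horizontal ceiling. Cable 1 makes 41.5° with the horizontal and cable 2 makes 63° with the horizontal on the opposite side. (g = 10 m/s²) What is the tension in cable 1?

Weight W = 27.5 × 10 = 275 N acts straight down.
Horizontal: T_1 cos 41.5° = T_2 cos 63°  →  T_2 = 1.65 T_1.
Vertical: T_1 sin 41.5° + T_2 sin 63° = 275.
Substituting the horizontal relation into the vertical equation gives 2.133 T_1 = 275, so T_1 = 129 N.

T_1 ≈ 129 N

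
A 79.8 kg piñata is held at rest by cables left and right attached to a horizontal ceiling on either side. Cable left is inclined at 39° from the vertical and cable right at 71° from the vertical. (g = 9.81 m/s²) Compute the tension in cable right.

T_right ≈ 524 N

Angles from the horizontal: cable left is 90° − 39° = 51°, cable right is 90° − 71° = 19°.
Weight W = 79.8 × 9.81 = 782.8 N acts straight down.
Horizontal: T_left cos 51° = T_right cos 19°  →  T_left = 1.502 T_right.
Vertical: T_left sin 51° + T_right sin 19° = 782.8.
Substituting the horizontal relation into the vertical equation gives 1.493 T_right = 782.8, so T_right = 524.3 N.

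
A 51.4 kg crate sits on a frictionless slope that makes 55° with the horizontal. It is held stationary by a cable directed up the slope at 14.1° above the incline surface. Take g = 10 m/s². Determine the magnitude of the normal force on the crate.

N ≈ 189 N

Take axes along and perpendicular to the incline. Weight components: W sin 55° = 421 N down-slope, W cos 55° = 294.8 N into the surface.
Along incline: T cos 14.1° = W sin 55° → T = 434.1 N.
Perpendicular: N = W cos 55° − T sin 14.1° = 189.1 N.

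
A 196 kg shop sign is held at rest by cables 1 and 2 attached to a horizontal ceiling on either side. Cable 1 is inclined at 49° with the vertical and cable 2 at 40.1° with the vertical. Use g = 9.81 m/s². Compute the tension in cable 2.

Angles from the horizontal: cable 1 is 90° − 49° = 41°, cable 2 is 90° − 40.1° = 49.9°.
Weight W = 196 × 9.81 = 1923 N acts straight down.
Horizontal: T_1 cos 41° = T_2 cos 49.9°  →  T_1 = 0.8535 T_2.
Vertical: T_1 sin 41° + T_2 sin 49.9° = 1923.
Substituting the horizontal relation into the vertical equation gives 1.325 T_2 = 1923, so T_2 = 1451 N.

T_2 ≈ 1450 N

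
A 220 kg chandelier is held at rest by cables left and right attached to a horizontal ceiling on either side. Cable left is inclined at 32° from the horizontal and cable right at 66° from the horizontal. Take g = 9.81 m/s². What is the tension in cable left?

T_left ≈ 886 N

Weight W = 220 × 9.81 = 2158 N acts straight down.
Horizontal: T_left cos 32° = T_right cos 66°  →  T_right = 2.085 T_left.
Vertical: T_left sin 32° + T_right sin 66° = 2158.
Substituting the horizontal relation into the vertical equation gives 2.435 T_left = 2158, so T_left = 886.4 N.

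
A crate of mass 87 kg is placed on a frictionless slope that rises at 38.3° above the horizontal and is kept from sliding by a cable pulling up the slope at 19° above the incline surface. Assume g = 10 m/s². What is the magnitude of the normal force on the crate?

Take axes along and perpendicular to the incline. Weight components: W sin 38.3° = 539.2 N down-slope, W cos 38.3° = 682.8 N into the surface.
Along incline: T cos 19° = W sin 38.3° → T = 570.3 N.
Perpendicular: N = W cos 38.3° − T sin 19° = 497.1 N.

N ≈ 497 N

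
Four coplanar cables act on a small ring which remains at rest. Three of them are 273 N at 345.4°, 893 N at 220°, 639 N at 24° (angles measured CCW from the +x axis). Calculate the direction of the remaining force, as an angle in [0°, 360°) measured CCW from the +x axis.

Sum the known components: ΣF_x = 163.9 N, ΣF_y = -382.9 N.
For equilibrium the remaining force must supply (−ΣF_x, −ΣF_y) = (-163.9, 382.9) N.
Magnitude = √((-163.9)² + (382.9)²) = 416.5 N; direction = atan2(382.9, -163.9) = 113.2°.

θ ≈ 113°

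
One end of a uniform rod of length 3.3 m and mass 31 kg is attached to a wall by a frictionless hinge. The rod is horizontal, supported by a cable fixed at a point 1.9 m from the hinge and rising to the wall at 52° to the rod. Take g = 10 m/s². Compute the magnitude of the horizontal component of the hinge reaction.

Take torques about the hinge: T sin 52° · 1.9 = 31×10×1.65 = 511.5 N·m.
So T = 511.5 / (0.7880 × 1.9) = 341.63 N.
ΣF_x = 0: H_x = T cos 52° = 210.33 N.

H_x ≈ 210 N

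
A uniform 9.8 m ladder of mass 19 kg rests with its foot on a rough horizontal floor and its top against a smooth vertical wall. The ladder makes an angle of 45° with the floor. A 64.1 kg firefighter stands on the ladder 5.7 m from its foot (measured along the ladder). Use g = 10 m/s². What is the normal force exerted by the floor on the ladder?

ΣF_y = 0: N_floor = 19×10 + 64.1×10 = 831 N.

N_floor ≈ 831 N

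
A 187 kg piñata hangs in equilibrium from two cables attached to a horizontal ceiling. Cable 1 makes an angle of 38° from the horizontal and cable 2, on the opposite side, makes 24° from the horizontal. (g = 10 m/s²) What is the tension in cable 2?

T_2 ≈ 1670 N

Weight W = 187 × 10 = 1870 N acts straight down.
Horizontal: T_1 cos 38° = T_2 cos 24°  →  T_1 = 1.159 T_2.
Vertical: T_1 sin 38° + T_2 sin 24° = 1870.
Substituting the horizontal relation into the vertical equation gives 1.12 T_2 = 1870, so T_2 = 1669 N.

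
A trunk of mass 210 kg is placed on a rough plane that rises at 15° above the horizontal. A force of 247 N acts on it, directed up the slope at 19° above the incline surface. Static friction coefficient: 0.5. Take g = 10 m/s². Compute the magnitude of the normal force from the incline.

Axes along / perpendicular to the incline. W sin 15° = 543.5 N down-slope; W cos 15° = 2028 N into the surface.
Perpendicular: N = W cos 15° − P sin 19° = 2028 − 80.42 = 1948 N.
Along incline: P cos 19° + f = W sin 15° (friction acts up-slope) → f = 543.5 − 233.5 = 310 N.
|f| = 310 N ≤ μN = 974 N, so the trunk is indeed static.

N ≈ 1950 N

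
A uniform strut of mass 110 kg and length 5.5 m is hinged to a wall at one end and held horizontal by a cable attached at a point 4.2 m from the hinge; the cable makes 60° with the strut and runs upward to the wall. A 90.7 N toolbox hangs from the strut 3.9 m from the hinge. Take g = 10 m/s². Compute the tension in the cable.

Take torques about the hinge: T sin 60° · 4.2 = 110×10×2.75 + 90.7×3.9 = 3378.7 N·m.
So T = 3378.7 / (0.8660 × 4.2) = 928.91 N.

T ≈ 929 N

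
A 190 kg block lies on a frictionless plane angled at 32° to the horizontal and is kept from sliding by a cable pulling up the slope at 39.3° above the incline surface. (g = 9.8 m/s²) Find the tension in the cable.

Take axes along and perpendicular to the incline. Weight components: W sin 32° = 986.7 N down-slope, W cos 32° = 1579 N into the surface.
Along incline: T cos 39.3° = W sin 32° → T = 1275 N.
Perpendicular: N = W cos 32° − T sin 39.3° = 771.5 N.

T ≈ 1280 N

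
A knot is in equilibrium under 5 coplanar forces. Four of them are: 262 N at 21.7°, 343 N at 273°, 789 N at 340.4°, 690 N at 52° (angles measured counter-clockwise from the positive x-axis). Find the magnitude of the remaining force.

Sum the known components: ΣF_x = 1429 N, ΣF_y = 33.4 N.
For equilibrium the remaining force must supply (−ΣF_x, −ΣF_y) = (-1429, -33.4) N.
Magnitude = √((-1429)² + (-33.4)²) = 1430 N; direction = atan2(-33.4, -1429) = 181.3°.

F ≈ 1430 N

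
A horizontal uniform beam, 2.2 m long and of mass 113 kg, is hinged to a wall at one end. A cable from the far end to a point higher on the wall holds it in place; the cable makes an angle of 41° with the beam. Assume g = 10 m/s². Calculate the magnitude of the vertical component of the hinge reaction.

|H_y| ≈ 565 N

Take torques about the hinge: T sin 41° · 2.2 = 113×10×1.1 = 1243 N·m.
So T = 1243 / (0.6561 × 2.2) = 861.2 N.
ΣF_y = 0: H_y = (113×10) − T sin 41° = 1130 − 565 = 565 N.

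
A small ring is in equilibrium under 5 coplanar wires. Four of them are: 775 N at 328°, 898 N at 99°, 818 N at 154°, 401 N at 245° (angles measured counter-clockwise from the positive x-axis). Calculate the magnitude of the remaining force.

F ≈ 611 N

Sum the known components: ΣF_x = -387.9 N, ΣF_y = 471.4 N.
For equilibrium the remaining force must supply (−ΣF_x, −ΣF_y) = (387.9, -471.4) N.
Magnitude = √((387.9)² + (-471.4)²) = 610.5 N; direction = atan2(-471.4, 387.9) = 309.5°.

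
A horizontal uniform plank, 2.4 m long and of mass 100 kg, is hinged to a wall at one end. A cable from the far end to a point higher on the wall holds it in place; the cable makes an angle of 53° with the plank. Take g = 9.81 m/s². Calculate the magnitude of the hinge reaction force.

|H| ≈ 614 N

Take torques about the hinge: T sin 53° · 2.4 = 100×9.81×1.2 = 1177.2 N·m.
So T = 1177.2 / (0.7986 × 2.4) = 614.17 N.
ΣF_x = 0: H_x = T cos 53° = 369.62 N.
ΣF_y = 0: H_y = (100×9.81) − T sin 53° = 981 − 490.5 = 490.5 N.
|H| = √(H_x² + H_y²) = √((369.62)² + (490.5)²) = 614.17 N.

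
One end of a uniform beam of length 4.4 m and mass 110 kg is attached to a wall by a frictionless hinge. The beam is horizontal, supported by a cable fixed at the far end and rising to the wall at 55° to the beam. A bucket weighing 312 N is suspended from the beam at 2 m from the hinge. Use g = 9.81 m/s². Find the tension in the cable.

T ≈ 832 N

Take torques about the hinge: T sin 55° · 4.4 = 110×9.81×2.2 + 312×2 = 2998 N·m.
So T = 2998 / (0.8192 × 4.4) = 831.8 N.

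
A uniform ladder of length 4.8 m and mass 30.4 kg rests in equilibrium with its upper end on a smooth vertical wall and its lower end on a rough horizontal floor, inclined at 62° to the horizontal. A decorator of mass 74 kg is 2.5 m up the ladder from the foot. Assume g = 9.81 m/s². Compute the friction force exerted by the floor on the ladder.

f ≈ 280 N

Torques about the foot: N_wall · 4.8 sin 62° = 30.4×9.81×2.4 cos 62° + 74×9.81×2.5 cos 62° → N_wall = 280.32 N.
ΣF_x = 0: f_floor = N_wall = 280.32 N.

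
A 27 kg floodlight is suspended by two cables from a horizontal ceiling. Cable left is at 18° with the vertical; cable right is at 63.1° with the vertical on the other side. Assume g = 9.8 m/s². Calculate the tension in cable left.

T_left ≈ 239 N

Angles from the horizontal: cable left is 90° − 18° = 72°, cable right is 90° − 63.1° = 26.9°.
Weight W = 27 × 9.8 = 264.6 N acts straight down.
Horizontal: T_left cos 72° = T_right cos 26.9°  →  T_right = 0.3465 T_left.
Vertical: T_left sin 72° + T_right sin 26.9° = 264.6.
Substituting the horizontal relation into the vertical equation gives 1.108 T_left = 264.6, so T_left = 238.8 N.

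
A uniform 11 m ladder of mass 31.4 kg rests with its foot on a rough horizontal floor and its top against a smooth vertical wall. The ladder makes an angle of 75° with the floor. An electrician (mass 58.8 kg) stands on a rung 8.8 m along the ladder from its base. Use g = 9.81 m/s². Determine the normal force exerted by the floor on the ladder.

N_floor ≈ 885 N

ΣF_y = 0: N_floor = 31.4×9.81 + 58.8×9.81 = 884.86 N.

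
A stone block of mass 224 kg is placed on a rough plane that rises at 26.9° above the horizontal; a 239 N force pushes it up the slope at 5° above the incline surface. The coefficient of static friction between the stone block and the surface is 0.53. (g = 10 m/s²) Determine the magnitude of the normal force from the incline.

Axes along / perpendicular to the incline. W sin 26.9° = 1013 N down-slope; W cos 26.9° = 1998 N into the surface.
Perpendicular: N = W cos 26.9° − P sin 5° = 1998 − 20.83 = 1977 N.
Along incline: P cos 5° + f = W sin 26.9° (friction acts up-slope) → f = 1013 − 238.1 = 775.4 N.
|f| = 775.4 N ≤ μN = 1048 N, so the stone block is indeed static.

N ≈ 1980 N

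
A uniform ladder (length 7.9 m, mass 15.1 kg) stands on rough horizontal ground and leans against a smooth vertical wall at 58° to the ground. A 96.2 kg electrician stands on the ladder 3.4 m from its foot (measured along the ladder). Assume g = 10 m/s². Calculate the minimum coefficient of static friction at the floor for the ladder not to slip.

μ_min ≈ 0.275

ΣF_y = 0: N_floor = 15.1×10 + 96.2×10 = 1113 N.
Torques about the foot: N_wall · 7.9 sin 58° = 15.1×10×3.95 cos 58° + 96.2×10×3.4 cos 58° → N_wall = 305.89 N.
ΣF_x = 0: f_floor = N_wall = 305.89 N.
μ_min = f_floor / N_floor = 305.89 / 1113 = 0.2748.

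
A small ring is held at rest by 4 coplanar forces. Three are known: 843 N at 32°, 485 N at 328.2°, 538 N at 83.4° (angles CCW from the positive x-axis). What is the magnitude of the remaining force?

Sum the known components: ΣF_x = 1189 N, ΣF_y = 725.6 N.
For equilibrium the remaining force must supply (−ΣF_x, −ΣF_y) = (-1189, -725.6) N.
Magnitude = √((-1189)² + (-725.6)²) = 1393 N; direction = atan2(-725.6, -1189) = 211.4°.

F ≈ 1390 N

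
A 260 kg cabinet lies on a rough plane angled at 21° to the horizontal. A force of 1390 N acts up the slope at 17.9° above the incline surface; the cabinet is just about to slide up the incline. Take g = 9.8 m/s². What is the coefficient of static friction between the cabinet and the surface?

On the verge of sliding up the incline, friction is at its maximum μN and acts down the slope.
Perpendicular to incline: N = W cos 21° − P sin 17.9° = 2379 − 427.2 = 1952 N.
Along incline: P cos 17.9° − μN = W sin 21° → μ = −(W sin 21° − P cos 17.9°) / N = 0.2099.

μ ≈ 0.210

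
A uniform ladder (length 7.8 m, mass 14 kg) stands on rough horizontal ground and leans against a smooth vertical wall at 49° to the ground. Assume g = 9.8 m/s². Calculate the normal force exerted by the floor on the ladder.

ΣF_y = 0: N_floor = 14×9.8 = 137.2 N.

N_floor ≈ 137 N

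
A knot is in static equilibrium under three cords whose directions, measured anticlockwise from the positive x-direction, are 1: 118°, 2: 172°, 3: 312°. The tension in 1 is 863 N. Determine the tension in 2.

Resolve: ΣF_x = 863 cos 118° + T_2 cos 172° + T_3 cos 312° = 0.
        ΣF_y = 863 sin 118° + T_2 sin 172° + T_3 sin 312° = 0.
The known terms sum to (-405.2, 762) N, so -0.9903 T_2 + 0.6691 T_3 = 405.2 and 0.1392 T_2 − 0.7431 T_3 = -762.
Solving simultaneously: T_2 = 324.8 N, T_3 = 1086 N.

T_2 ≈ 325 N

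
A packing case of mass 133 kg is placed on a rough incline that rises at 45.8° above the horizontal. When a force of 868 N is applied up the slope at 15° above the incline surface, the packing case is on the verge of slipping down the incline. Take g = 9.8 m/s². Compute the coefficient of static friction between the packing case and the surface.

On the verge of sliding down the incline, friction is at its maximum μN and acts up the slope.
Perpendicular to incline: N = W cos 45.8° − P sin 15° = 908.7 − 224.7 = 684 N.
Along incline: P cos 15° + μN = W sin 45.8° → μ = (W sin 45.8° − P cos 15°) / N = 0.1403.

μ ≈ 0.140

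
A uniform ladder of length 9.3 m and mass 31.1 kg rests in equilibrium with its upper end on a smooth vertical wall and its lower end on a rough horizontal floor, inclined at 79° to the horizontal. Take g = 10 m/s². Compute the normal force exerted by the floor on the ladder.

N_floor ≈ 311 N

ΣF_y = 0: N_floor = 31.1×10 = 311 N.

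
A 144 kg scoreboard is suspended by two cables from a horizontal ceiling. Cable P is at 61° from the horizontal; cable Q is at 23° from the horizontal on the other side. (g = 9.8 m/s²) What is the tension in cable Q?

T_Q ≈ 688 N

Weight W = 144 × 9.8 = 1411 N acts straight down.
Horizontal: T_P cos 61° = T_Q cos 23°  →  T_P = 1.899 T_Q.
Vertical: T_P sin 61° + T_Q sin 23° = 1411.
Substituting the horizontal relation into the vertical equation gives 2.051 T_Q = 1411, so T_Q = 687.9 N.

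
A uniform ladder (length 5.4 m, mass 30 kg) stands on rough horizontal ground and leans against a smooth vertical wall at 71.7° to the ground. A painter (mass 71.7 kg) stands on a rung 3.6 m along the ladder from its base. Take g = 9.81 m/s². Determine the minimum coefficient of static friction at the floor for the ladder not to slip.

ΣF_y = 0: N_floor = 30×9.81 + 71.7×9.81 = 997.68 N.
Torques about the foot: N_wall · 5.4 sin 71.7° = 30×9.81×2.7 cos 71.7° + 71.7×9.81×3.6 cos 71.7° → N_wall = 203.75 N.
ΣF_x = 0: f_floor = N_wall = 203.75 N.
μ_min = f_floor / N_floor = 203.75 / 997.68 = 0.2042.

μ_min ≈ 0.204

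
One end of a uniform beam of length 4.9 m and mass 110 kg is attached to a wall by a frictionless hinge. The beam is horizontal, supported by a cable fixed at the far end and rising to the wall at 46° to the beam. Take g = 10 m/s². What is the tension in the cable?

Take torques about the hinge: T sin 46° · 4.9 = 110×10×2.45 = 2695 N·m.
So T = 2695 / (0.7193 × 4.9) = 764.59 N.

T ≈ 765 N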